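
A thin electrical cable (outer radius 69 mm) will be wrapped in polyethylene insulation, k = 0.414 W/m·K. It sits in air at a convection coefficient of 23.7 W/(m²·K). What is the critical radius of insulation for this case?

For a cylinder r_cr = k/h = 0.414/23.7
r_cr = 17.5 mm; since the bare radius (69 mm) is above r_cr, any added insulation will reduce heat loss.

r_cr ≈ 17.5 mm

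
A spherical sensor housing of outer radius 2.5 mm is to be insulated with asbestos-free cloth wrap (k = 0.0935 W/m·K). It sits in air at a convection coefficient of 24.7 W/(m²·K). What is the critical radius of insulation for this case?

r_cr ≈ 7.57 mm

For a sphere r_cr = 2k/h = 2×0.0935/24.7
r_cr = 7.57 mm; since the bare radius (2.5 mm) is below r_cr, adding a thin layer of insulation will *increase* heat loss.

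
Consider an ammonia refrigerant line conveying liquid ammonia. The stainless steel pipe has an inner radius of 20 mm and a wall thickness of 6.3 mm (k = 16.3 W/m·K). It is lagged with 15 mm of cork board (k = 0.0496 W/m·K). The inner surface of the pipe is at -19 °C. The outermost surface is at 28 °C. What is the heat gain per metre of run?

For a radial system each layer contributes R = ln(r_out/r_in)/(2πkL); films add R = 1/(hA).
R_stainless steel pipe wall = ln(26.3/20)/(2π×16.3×1) = 0.002674 K/W
R_cork board = ln(41.3/26.3)/(2π×0.0496×1) = 1.448 K/W
R_total = 1.451 K/W
Q = ΔT/R_total = 47/1.451

q′ ≈ 32.4 W/m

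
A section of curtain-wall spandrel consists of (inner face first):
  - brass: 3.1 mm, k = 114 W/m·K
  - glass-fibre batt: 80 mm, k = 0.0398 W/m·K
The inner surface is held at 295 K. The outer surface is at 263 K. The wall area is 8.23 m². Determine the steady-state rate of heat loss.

Q ≈ 131 W

Series thermal resistances:
R_brass = L/(kA) = 0.0031/(114×8.23) = 3.304×10^-6 K/W
R_glass-fibre batt = L/(kA) = 0.08/(0.0398×8.23) = 0.2442 K/W
R_total = 0.2442 K/W
Q = ΔT / R_total = 32 / 0.2442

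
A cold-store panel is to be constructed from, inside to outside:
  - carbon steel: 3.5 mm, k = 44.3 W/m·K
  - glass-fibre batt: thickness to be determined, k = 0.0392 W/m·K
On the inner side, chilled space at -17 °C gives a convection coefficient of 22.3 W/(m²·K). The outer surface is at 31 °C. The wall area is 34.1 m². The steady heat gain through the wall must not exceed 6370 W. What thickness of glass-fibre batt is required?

L ≈ 8.31 mm

Series thermal resistances:
R_inner film = 1/(h_i·A) = 1/(22.3×34.1) = 0.001315 K/W
R_carbon steel = L/(kA) = 0.0035/(44.3×34.1) = 2.317×10^-6 K/W
Sum of the known resistances R_other = 0.001317 K/W
Required total resistance R_tot = ΔT/Q_allow = 48/6370 = 0.007535 K/W
R_glass-fibre batt = R_tot − R_other = 0.006218 K/W
L = R·k·A = 0.006218×0.0392×34.1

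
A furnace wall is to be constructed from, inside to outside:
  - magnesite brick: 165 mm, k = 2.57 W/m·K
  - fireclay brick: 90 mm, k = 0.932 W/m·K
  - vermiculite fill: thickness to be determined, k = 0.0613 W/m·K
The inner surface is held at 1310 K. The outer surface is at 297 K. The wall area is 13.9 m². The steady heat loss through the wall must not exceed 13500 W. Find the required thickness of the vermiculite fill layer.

L ≈ 54.1 mm

Treating each layer as a thermal resistance in series:
R_magnesite brick = L/(kA) = 0.165/(2.57×13.9) = 0.004619 K/W
R_fireclay brick = L/(kA) = 0.09/(0.932×13.9) = 0.006947 K/W
Sum of the known resistances R_other = 0.01157 K/W
Required total resistance R_tot = ΔT/Q_allow = 1013/13500 = 0.07504 K/W
R_vermiculite fill = R_tot − R_other = 0.06347 K/W
L = R·k·A = 0.06347×0.0613×13.9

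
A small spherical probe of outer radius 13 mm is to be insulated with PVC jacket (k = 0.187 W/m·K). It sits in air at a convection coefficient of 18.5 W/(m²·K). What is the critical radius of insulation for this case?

r_cr ≈ 20.2 mm

For a sphere r_cr = 2k/h = 2×0.187/18.5
r_cr = 20.2 mm; since the bare radius (13 mm) is below r_cr, adding a thin layer of insulation will *increase* heat loss.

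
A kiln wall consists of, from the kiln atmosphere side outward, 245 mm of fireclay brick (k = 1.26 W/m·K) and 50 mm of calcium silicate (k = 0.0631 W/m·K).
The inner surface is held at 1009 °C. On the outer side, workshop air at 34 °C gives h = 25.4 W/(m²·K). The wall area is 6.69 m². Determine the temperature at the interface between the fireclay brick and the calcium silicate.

Series thermal resistances:
R_fireclay brick = L/(kA) = 0.245/(1.26×6.69) = 0.02906 K/W
R_calcium silicate = L/(kA) = 0.05/(0.0631×6.69) = 0.1184 K/W
R_outer film = 1/(h_o·A) = 1/(25.4×6.69) = 0.005885 K/W
R_total = 0.1534 K/W;  Q = ΔT/R_total = 975/0.1534 = 6356 W
T_interface = T_inner − Q·ΣR(inner→interface) = 1009 − 6360×0.02906

T ≈ 824 °C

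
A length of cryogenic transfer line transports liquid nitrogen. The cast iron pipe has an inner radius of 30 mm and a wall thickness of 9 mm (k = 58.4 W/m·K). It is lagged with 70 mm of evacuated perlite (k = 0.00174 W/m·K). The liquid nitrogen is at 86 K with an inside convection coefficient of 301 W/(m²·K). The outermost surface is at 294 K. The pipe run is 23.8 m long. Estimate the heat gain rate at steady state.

Q ≈ 52.6 W

Per-layer cylindrical resistances, series-summed:
R_inner film = 1/(h_i·2πr₁L) = 1/(301×2π×0.03×23.8) = 7.406×10^-4 K/W
R_cast iron pipe wall = ln(39/30)/(2π×58.4×23.8) = 3.004×10^-5 K/W
R_evacuated perlite = ln(109/39)/(2π×0.00174×23.8) = 3.95 K/W
R_total = 3.951 K/W
Q = ΔT/R_total = 208/3.951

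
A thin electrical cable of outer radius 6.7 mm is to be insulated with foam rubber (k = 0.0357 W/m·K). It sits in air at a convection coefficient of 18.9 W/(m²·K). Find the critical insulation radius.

For a cylinder r_cr = k/h = 0.0357/18.9
r_cr = 1.89 mm; since the bare radius (6.7 mm) is above r_cr, any added insulation will reduce heat loss.

r_cr ≈ 1.89 mm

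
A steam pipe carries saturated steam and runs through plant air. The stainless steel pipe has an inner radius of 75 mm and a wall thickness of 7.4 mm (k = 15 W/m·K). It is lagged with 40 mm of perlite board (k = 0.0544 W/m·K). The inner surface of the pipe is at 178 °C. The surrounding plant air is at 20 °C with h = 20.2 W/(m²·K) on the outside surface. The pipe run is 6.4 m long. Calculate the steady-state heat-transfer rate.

Q ≈ 827 W

Cylindrical conduction, so R = ln(r₂/r₁)/(2πkL) per layer, in series:
R_stainless steel pipe wall = ln(82.4/75)/(2π×15×6.4) = 1.56×10^-4 K/W
R_perlite board = ln(122.4/82.4)/(2π×0.0544×6.4) = 0.1809 K/W
R_outer film = 1/(h_o·2πr_oL) = 1/(20.2×2π×0.1224×6.4) = 0.01006 K/W
R_total = 0.1911 K/W
Q = ΔT/R_total = 158/0.1911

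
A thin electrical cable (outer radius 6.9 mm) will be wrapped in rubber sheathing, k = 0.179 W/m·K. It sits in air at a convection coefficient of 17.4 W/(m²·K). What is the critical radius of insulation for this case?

For a cylinder r_cr = k/h = 0.179/17.4
r_cr = 10.3 mm; since the bare radius (6.9 mm) is below r_cr, adding a thin layer of insulation will *increase* heat loss.

r_cr ≈ 10.3 mm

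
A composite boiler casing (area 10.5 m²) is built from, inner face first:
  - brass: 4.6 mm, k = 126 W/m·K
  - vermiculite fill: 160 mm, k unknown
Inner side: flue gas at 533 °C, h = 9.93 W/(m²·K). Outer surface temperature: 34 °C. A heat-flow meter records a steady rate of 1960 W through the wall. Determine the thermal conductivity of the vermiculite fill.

k ≈ 0.0622 W/(m·K)

Model the wall as resistances in series:
R_inner film = 1/(h_i·A) = 1/(9.93×10.5) = 0.009591 K/W
R_brass = L/(kA) = 0.0046/(126×10.5) = 3.477×10^-6 K/W
Sum of known resistances R_other = 0.009594 K/W
Total R = ΔT/Q = 499/1960 = 0.2546 K/W
R_vermiculite fill = R_total − R_other = 0.245 K/W
k = L/(R·A) = 0.16/(0.245×10.5)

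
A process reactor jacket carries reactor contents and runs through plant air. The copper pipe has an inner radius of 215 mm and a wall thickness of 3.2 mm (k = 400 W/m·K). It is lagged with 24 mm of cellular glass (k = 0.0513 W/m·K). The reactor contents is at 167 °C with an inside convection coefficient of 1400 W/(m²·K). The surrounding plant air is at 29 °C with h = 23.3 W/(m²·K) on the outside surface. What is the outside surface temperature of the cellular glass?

T ≈ 40 °C

Radial resistances (cylindrical: R_cond = ln(r_o/r_i)/(2πkL), R_conv = 1/(h·2πrL)):
R_inner film = 1/(h_i·2πr₁L) = 1/(1400×2π×0.215×1) = 5.288×10^-4 K/W
R_copper pipe wall = ln(218.2/215)/(2π×400×1) = 5.878×10^-6 K/W
R_cellular glass = ln(242.2/218.2)/(2π×0.0513×1) = 0.3237 K/W
R_outer film = 1/(h_o·2πr_oL) = 1/(23.3×2π×0.2422×1) = 0.0282 K/W
R_total = 0.3525 K/W
Q = ΔT/R_total = 138/0.3525
Q = 392 W/m
T_interface = T_inner − Q·ΣR(inner→interface) = 167 − 392×0.3243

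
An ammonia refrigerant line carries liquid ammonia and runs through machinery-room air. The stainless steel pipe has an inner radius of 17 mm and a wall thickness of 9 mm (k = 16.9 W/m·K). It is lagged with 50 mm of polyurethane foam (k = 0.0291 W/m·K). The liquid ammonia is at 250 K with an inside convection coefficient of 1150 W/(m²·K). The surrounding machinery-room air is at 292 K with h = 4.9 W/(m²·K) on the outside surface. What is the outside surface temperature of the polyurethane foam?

Radial resistances (cylindrical: R_cond = ln(r_o/r_i)/(2πkL), R_conv = 1/(h·2πrL)):
R_inner film = 1/(h_i·2πr₁L) = 1/(1150×2π×0.017×1) = 0.008141 K/W
R_stainless steel pipe wall = ln(26/17)/(2π×16.9×1) = 0.004001 K/W
R_polyurethane foam = ln(76/26)/(2π×0.0291×1) = 5.867 K/W
R_outer film = 1/(h_o·2πr_oL) = 1/(4.9×2π×0.076×1) = 0.4274 K/W
R_total = 6.306 K/W
Q = ΔT/R_total = 42/6.306
Q = 6.66 W/m
T_interface = T_inner + Q·ΣR(inner→interface) = 250 + 6.66×5.879

T ≈ 289 K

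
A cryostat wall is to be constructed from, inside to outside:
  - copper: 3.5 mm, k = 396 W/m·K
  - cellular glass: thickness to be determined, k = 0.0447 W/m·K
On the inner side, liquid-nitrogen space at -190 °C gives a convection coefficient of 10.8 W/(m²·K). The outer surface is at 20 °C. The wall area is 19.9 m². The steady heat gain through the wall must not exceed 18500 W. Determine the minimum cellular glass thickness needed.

L ≈ 5.96 mm

Series thermal resistances:
R_inner film = 1/(h_i·A) = 1/(10.8×19.9) = 0.004653 K/W
R_copper = L/(kA) = 0.0035/(396×19.9) = 4.441×10^-7 K/W
Sum of the known resistances R_other = 0.004653 K/W
Required total resistance R_tot = ΔT/Q_allow = 210/18500 = 0.01135 K/W
R_cellular glass = R_tot − R_other = 0.006698 K/W
L = R·k·A = 0.006698×0.0447×19.9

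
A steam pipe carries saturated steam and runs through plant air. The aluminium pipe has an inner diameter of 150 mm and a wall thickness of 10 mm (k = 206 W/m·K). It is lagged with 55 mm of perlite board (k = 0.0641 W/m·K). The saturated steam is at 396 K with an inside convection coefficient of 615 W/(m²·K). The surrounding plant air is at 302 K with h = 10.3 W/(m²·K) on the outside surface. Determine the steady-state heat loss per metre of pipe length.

q′ ≈ 69.5 W/m

Cylindrical conduction, so R = ln(r₂/r₁)/(2πkL) per layer, in series:
R_inner film = 1/(h_i·2πr₁L) = 1/(615×2π×0.075×1) = 0.003451 K/W
R_aluminium pipe wall = ln(85/75)/(2π×206×1) = 9.67×10^-5 K/W
R_perlite board = ln(140/85)/(2π×0.0641×1) = 1.239 K/W
R_outer film = 1/(h_o·2πr_oL) = 1/(10.3×2π×0.14×1) = 0.1104 K/W
R_total = 1.353 K/W
Q = ΔT/R_total = 94/1.353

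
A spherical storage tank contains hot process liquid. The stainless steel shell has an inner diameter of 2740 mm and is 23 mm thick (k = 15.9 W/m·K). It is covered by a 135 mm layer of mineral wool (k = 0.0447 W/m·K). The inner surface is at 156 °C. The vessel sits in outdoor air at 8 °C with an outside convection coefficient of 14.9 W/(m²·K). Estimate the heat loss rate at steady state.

For a spherical shell R = (1/r₁ − 1/r₂)/(4πk); film R = 1/(h·4πr²). In series:
R_stainless steel shell = (1/1.37 − 1/1.393)/(4π×15.9) = 6.032×10^-5 K/W
R_mineral wool = (1/1.393 − 1/1.528)/(4π×0.0447) = 0.1129 K/W
R_outer film = 1/(h·4πr_o²) = 1/(14.9×4π×1.528²) = 0.002287 K/W
R_total = 0.1153 K/W
Q = ΔT/R_total = 148/0.1153

Q ≈ 1280 W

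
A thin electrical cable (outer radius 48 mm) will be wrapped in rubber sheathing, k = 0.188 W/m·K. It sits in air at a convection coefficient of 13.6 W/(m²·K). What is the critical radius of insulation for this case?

r_cr ≈ 13.8 mm

For a cylinder r_cr = k/h = 0.188/13.6
r_cr = 13.8 mm; since the bare radius (48 mm) is above r_cr, any added insulation will reduce heat loss.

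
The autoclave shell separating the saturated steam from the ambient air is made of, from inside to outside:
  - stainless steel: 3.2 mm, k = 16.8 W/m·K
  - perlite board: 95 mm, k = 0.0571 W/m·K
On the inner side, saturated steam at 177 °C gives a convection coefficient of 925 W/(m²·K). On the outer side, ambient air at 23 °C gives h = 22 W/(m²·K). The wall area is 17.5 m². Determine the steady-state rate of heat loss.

Q ≈ 1580 W

Thermal resistances in series:
R_inner film = 1/(h_i·A) = 1/(925×17.5) = 6.178×10^-5 K/W
R_stainless steel = L/(kA) = 0.0032/(16.8×17.5) = 1.088×10^-5 K/W
R_perlite board = L/(kA) = 0.095/(0.0571×17.5) = 0.09507 K/W
R_outer film = 1/(h_o·A) = 1/(22×17.5) = 0.002597 K/W
R_total = 0.09774 K/W
Q = ΔT / R_total = 154 / 0.09774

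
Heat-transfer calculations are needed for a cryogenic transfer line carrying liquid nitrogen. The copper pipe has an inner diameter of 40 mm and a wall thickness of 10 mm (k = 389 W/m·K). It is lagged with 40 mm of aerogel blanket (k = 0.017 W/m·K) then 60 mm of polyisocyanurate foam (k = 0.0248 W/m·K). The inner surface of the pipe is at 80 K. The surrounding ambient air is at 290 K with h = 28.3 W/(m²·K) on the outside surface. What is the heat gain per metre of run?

q′ ≈ 17.6 W/m

Treating each annulus and film as a series resistance:
R_copper pipe wall = ln(30/20)/(2π×389×1) = 1.659×10^-4 K/W
R_aerogel blanket = ln(70/30)/(2π×0.017×1) = 7.932 K/W
R_polyisocyanurate foam = ln(130/70)/(2π×0.0248×1) = 3.973 K/W
R_outer film = 1/(h_o·2πr_oL) = 1/(28.3×2π×0.13×1) = 0.04326 K/W
R_total = 11.95 K/W
Q = ΔT/R_total = 210/11.95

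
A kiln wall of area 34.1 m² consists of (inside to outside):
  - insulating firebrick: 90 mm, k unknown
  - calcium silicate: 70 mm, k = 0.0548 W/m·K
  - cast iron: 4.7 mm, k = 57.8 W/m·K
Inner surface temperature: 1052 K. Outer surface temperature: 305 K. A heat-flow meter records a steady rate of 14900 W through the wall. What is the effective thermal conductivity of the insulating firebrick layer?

Thermal resistances in series:
R_calcium silicate = L/(kA) = 0.07/(0.0548×34.1) = 0.03746 K/W
R_cast iron = L/(kA) = 0.0047/(57.8×34.1) = 2.385×10^-6 K/W
Sum of known resistances R_other = 0.03746 K/W
Total R = ΔT/Q = 747/14900 = 0.05013 K/W
R_insulating firebrick = R_total − R_other = 0.01267 K/W
k = L/(R·A) = 0.09/(0.01267×34.1)

k ≈ 0.208 W/(m·K)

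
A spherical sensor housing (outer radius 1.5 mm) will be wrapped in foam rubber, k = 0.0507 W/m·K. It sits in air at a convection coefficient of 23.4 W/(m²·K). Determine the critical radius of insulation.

For a sphere r_cr = 2k/h = 2×0.0507/23.4
r_cr = 4.33 mm; since the bare radius (1.5 mm) is below r_cr, adding a thin layer of insulation will *increase* heat loss.

r_cr ≈ 4.33 mm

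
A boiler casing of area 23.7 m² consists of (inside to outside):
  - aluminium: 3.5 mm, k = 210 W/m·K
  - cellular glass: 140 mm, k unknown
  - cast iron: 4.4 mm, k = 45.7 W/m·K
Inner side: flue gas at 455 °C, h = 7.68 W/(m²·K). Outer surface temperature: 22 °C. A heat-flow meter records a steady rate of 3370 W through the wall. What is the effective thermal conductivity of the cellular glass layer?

Treating each layer as a thermal resistance in series:
R_inner film = 1/(h_i·A) = 1/(7.68×23.7) = 0.005494 K/W
R_aluminium = L/(kA) = 0.0035/(210×23.7) = 7.032×10^-7 K/W
R_cast iron = L/(kA) = 0.0044/(45.7×23.7) = 4.062×10^-6 K/W
Sum of known resistances R_other = 0.005499 K/W
Total R = ΔT/Q = 433/3370 = 0.1285 K/W
R_cellular glass = R_total − R_other = 0.123 K/W
k = L/(R·A) = 0.14/(0.123×23.7)

k ≈ 0.048 W/(m·K)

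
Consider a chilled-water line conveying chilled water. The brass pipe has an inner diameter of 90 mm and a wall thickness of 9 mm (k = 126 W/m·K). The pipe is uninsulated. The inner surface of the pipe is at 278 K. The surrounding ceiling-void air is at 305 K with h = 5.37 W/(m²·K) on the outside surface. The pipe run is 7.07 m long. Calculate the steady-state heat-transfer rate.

Q ≈ 348 W

Per-layer cylindrical resistances, series-summed:
R_brass pipe wall = ln(54/45)/(2π×126×7.07) = 3.257×10^-5 K/W
R_outer film = 1/(h_o·2πr_oL) = 1/(5.37×2π×0.054×7.07) = 0.07763 K/W
R_total = 0.07766 K/W
Q = ΔT/R_total = 27/0.07766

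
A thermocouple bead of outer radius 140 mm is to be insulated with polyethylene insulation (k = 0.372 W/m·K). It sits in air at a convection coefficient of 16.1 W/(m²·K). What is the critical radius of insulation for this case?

r_cr ≈ 46.2 mm

For a sphere r_cr = 2k/h = 2×0.372/16.1
r_cr = 46.2 mm; since the bare radius (140 mm) is above r_cr, any added insulation will reduce heat loss.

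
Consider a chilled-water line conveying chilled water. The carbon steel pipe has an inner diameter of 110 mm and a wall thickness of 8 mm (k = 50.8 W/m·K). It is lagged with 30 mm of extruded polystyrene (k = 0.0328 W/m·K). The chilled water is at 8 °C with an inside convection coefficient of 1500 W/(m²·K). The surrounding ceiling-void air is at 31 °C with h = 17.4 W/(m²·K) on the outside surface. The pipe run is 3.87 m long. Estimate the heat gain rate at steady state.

Radial resistances (cylindrical: R_cond = ln(r_o/r_i)/(2πkL), R_conv = 1/(h·2πrL)):
R_inner film = 1/(h_i·2πr₁L) = 1/(1500×2π×0.055×3.87) = 4.985×10^-4 K/W
R_carbon steel pipe wall = ln(63/55)/(2π×50.8×3.87) = 1.099×10^-4 K/W
R_extruded polystyrene = ln(93/63)/(2π×0.0328×3.87) = 0.4883 K/W
R_outer film = 1/(h_o·2πr_oL) = 1/(17.4×2π×0.093×3.87) = 0.02541 K/W
R_total = 0.5143 K/W
Q = ΔT/R_total = 23/0.5143

Q ≈ 44.7 W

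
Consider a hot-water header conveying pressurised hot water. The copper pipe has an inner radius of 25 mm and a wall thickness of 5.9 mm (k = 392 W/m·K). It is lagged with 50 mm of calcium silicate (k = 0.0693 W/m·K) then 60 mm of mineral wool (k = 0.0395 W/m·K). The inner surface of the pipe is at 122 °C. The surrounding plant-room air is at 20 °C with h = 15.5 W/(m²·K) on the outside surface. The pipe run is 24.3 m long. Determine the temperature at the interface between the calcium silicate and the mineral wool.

Treating each annulus and film as a series resistance:
R_copper pipe wall = ln(30.9/25)/(2π×392×24.3) = 3.54×10^-6 K/W
R_calcium silicate = ln(80.9/30.9)/(2π×0.0693×24.3) = 0.09096 K/W
R_mineral wool = ln(140.9/80.9)/(2π×0.0395×24.3) = 0.092 K/W
R_outer film = 1/(h_o·2πr_oL) = 1/(15.5×2π×0.1409×24.3) = 0.002999 K/W
R_total = 0.186 K/W
Q = ΔT/R_total = 102/0.186
Q = 548 W
T_interface = T_inner − Q·ΣR(inner→interface) = 122 − 548×0.09097

T ≈ 72.1 °C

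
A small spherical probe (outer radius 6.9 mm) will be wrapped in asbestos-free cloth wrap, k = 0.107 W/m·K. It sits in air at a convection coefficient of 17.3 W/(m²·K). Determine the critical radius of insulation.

r_cr ≈ 12.4 mm

For a sphere r_cr = 2k/h = 2×0.107/17.3
r_cr = 12.4 mm; since the bare radius (6.9 mm) is below r_cr, adding a thin layer of insulation will *increase* heat loss.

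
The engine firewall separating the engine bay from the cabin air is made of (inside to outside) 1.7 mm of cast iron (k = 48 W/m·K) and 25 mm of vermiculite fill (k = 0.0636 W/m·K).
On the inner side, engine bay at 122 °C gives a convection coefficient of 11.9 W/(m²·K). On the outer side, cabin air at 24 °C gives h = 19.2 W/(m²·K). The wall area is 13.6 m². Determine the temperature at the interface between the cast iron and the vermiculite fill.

T ≈ 106 °C

Using the resistance-network approach (series):
R_inner film = 1/(h_i·A) = 1/(11.9×13.6) = 0.006179 K/W
R_cast iron = L/(kA) = 0.0017/(48×13.6) = 2.604×10^-6 K/W
R_vermiculite fill = L/(kA) = 0.025/(0.0636×13.6) = 0.0289 K/W
R_outer film = 1/(h_o·A) = 1/(19.2×13.6) = 0.00383 K/W
R_total = 0.03891 K/W;  Q = ΔT/R_total = 98/0.03891 = 2518 W
T_interface = T_inner − Q·ΣR(inner→interface) = 122 − 2520×0.006182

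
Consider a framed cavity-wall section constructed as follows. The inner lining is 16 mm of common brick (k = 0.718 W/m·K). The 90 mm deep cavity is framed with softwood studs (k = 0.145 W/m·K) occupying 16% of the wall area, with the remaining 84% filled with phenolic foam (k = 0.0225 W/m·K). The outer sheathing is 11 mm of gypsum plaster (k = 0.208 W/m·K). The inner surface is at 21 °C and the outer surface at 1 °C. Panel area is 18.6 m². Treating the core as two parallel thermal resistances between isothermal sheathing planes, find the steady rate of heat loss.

Q ≈ 168 W

Sheathing layers in series; stud and cavity paths in parallel between them.
R_inner = 0.016/(0.718×18.6) = 0.001198 K/W
R_stud  = 0.09/(0.145×0.16×18.6) = 0.2086 K/W
R_cav   = 0.09/(0.0225×0.84×18.6) = 0.256 K/W
1/R_core = 1/R_stud + 1/R_cav → R_core = 0.1149 K/W
R_outer = 0.011/(0.208×18.6) = 0.002843 K/W
R_total = 0.119 K/W
Q = ΔT/R_total = 20/0.119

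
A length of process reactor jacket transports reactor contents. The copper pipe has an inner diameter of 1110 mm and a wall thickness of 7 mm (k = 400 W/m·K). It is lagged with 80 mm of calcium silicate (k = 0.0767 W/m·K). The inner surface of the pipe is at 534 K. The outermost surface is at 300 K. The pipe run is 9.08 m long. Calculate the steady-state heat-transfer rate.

Q ≈ 7690 W

Cylindrical conduction, so R = ln(r₂/r₁)/(2πkL) per layer, in series:
R_copper pipe wall = ln(562/555)/(2π×400×9.08) = 5.492×10^-7 K/W
R_calcium silicate = ln(642/562)/(2π×0.0767×9.08) = 0.03041 K/W
R_total = 0.03041 K/W
Q = ΔT/R_total = 234/0.03041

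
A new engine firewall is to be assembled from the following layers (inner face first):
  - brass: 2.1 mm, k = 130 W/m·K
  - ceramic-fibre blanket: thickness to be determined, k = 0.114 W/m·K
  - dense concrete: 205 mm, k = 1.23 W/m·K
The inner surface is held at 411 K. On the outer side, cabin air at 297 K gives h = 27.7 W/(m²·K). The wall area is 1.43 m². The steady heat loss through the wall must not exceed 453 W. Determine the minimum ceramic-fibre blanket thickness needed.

L ≈ 17.9 mm

Model the wall as resistances in series:
R_brass = L/(kA) = 0.0021/(130×1.43) = 1.13×10^-5 K/W
R_dense concrete = L/(kA) = 0.205/(1.23×1.43) = 0.1166 K/W
R_outer film = 1/(h_o·A) = 1/(27.7×1.43) = 0.02525 K/W
Sum of the known resistances R_other = 0.1418 K/W
Required total resistance R_tot = ΔT/Q_allow = 114/453 = 0.2517 K/W
R_ceramic-fibre blanket = R_tot − R_other = 0.1098 K/W
L = R·k·A = 0.1098×0.114×1.43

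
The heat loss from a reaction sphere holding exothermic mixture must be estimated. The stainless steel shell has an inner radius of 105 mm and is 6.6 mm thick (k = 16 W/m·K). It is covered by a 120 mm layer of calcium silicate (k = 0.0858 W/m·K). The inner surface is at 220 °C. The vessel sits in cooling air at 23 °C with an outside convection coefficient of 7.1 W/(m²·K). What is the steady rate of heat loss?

For a spherical shell R = (1/r₁ − 1/r₂)/(4πk); film R = 1/(h·4πr²). In series:
R_stainless steel shell = (1/0.105 − 1/0.1116)/(4π×16) = 0.002801 K/W
R_calcium silicate = (1/0.1116 − 1/0.2316)/(4π×0.0858) = 4.306 K/W
R_outer film = 1/(h·4πr_o²) = 1/(7.1×4π×0.2316²) = 0.209 K/W
R_total = 4.518 K/W
Q = ΔT/R_total = 197/4.518

Q ≈ 43.6 W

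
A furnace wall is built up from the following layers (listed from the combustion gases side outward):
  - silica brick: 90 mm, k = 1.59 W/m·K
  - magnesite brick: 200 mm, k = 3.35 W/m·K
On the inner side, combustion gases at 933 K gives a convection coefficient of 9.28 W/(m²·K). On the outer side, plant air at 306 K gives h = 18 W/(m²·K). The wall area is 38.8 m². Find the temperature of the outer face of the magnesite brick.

Model the wall as resistances in series:
R_inner film = 1/(h_i·A) = 1/(9.28×38.8) = 0.002777 K/W
R_silica brick = L/(kA) = 0.09/(1.59×38.8) = 0.001459 K/W
R_magnesite brick = L/(kA) = 0.2/(3.35×38.8) = 0.001539 K/W
R_outer film = 1/(h_o·A) = 1/(18×38.8) = 0.001432 K/W
R_total = 0.007207 K/W;  Q = ΔT/R_total = 627/0.007207 = 87000 W
T_interface = T_inner − Q·ΣR(inner→interface) = 933 − 87000×0.005775

T ≈ 431 K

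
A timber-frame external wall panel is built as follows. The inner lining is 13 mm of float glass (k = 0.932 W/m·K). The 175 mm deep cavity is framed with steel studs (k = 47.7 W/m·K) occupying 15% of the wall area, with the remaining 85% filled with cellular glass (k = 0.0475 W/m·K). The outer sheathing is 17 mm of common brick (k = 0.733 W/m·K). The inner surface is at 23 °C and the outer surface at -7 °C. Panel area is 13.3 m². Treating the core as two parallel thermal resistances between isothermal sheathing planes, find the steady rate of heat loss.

Q ≈ 6490 W

Sheathing layers in series; stud and cavity paths in parallel between them.
R_inner = 0.013/(0.932×13.3) = 0.001049 K/W
R_stud  = 0.175/(47.7×0.15×13.3) = 0.001839 K/W
R_cav   = 0.175/(0.0475×0.85×13.3) = 0.3259 K/W
1/R_core = 1/R_stud + 1/R_cav → R_core = 0.001829 K/W
R_outer = 0.017/(0.733×13.3) = 0.001744 K/W
R_total = 0.004621 K/W
Q = ΔT/R_total = 30/0.004621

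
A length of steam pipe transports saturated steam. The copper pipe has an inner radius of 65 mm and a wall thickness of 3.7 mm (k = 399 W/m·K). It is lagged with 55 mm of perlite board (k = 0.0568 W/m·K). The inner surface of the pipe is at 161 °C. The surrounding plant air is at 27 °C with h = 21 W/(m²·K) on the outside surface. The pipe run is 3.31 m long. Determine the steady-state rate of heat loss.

For a radial system each layer contributes R = ln(r_out/r_in)/(2πkL); films add R = 1/(hA).
R_copper pipe wall = ln(68.7/65)/(2π×399×3.31) = 6.672×10^-6 K/W
R_perlite board = ln(123.7/68.7)/(2π×0.0568×3.31) = 0.4979 K/W
R_outer film = 1/(h_o·2πr_oL) = 1/(21×2π×0.1237×3.31) = 0.01851 K/W
R_total = 0.5164 K/W
Q = ΔT/R_total = 134/0.5164

Q ≈ 260 W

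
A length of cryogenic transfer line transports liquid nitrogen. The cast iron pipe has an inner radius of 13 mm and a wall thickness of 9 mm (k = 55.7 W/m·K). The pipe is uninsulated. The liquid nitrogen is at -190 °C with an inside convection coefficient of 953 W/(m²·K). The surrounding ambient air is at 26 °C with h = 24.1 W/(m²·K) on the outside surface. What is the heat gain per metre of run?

For a radial system each layer contributes R = ln(r_out/r_in)/(2πkL); films add R = 1/(hA).
R_inner film = 1/(h_i·2πr₁L) = 1/(953×2π×0.013×1) = 0.01285 K/W
R_cast iron pipe wall = ln(22/13)/(2π×55.7×1) = 0.001503 K/W
R_outer film = 1/(h_o·2πr_oL) = 1/(24.1×2π×0.022×1) = 0.3002 K/W
R_total = 0.3145 K/W
Q = ΔT/R_total = 216/0.3145

q′ ≈ 687 W/m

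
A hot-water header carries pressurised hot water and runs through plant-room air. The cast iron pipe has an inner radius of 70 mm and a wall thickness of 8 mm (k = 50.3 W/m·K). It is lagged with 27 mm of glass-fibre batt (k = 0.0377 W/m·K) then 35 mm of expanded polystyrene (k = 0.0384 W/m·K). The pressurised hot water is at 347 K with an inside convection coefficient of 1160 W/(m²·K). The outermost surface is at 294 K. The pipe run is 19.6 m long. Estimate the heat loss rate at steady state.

Cylindrical conduction, so R = ln(r₂/r₁)/(2πkL) per layer, in series:
R_inner film = 1/(h_i·2πr₁L) = 1/(1160×2π×0.07×19.6) = 1×10^-4 K/W
R_cast iron pipe wall = ln(78/70)/(2π×50.3×19.6) = 1.747×10^-5 K/W
R_glass-fibre batt = ln(105/78)/(2π×0.0377×19.6) = 0.06402 K/W
R_expanded polystyrene = ln(140/105)/(2π×0.0384×19.6) = 0.06083 K/W
R_total = 0.125 K/W
Q = ΔT/R_total = 53/0.125

Q ≈ 424 W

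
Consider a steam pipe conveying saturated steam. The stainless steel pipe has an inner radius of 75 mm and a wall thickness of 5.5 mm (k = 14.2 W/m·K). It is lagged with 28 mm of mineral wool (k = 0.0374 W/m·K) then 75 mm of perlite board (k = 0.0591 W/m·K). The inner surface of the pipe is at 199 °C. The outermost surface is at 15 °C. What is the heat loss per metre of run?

Per-layer cylindrical resistances, series-summed:
R_stainless steel pipe wall = ln(80.5/75)/(2π×14.2×1) = 7.932×10^-4 K/W
R_mineral wool = ln(108.5/80.5)/(2π×0.0374×1) = 1.27 K/W
R_perlite board = ln(183.5/108.5)/(2π×0.0591×1) = 1.415 K/W
R_total = 2.686 K/W
Q = ΔT/R_total = 184/2.686

q′ ≈ 68.5 W/m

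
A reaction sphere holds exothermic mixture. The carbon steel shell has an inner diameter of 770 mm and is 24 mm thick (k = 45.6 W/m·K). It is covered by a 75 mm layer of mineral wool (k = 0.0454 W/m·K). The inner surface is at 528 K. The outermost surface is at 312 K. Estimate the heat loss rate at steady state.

Q ≈ 325 W

For a spherical shell R = (1/r₁ − 1/r₂)/(4πk); film R = 1/(h·4πr²). In series:
R_carbon steel shell = (1/0.385 − 1/0.409)/(4π×45.6) = 2.66×10^-4 K/W
R_mineral wool = (1/0.409 − 1/0.484)/(4π×0.0454) = 0.6641 K/W
R_total = 0.6644 K/W
Q = ΔT/R_total = 216/0.6644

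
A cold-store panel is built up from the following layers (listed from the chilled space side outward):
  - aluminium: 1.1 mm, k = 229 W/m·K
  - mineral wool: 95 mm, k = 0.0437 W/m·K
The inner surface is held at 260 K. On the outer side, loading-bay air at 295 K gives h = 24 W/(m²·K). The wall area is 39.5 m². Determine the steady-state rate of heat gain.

Treating each layer as a thermal resistance in series:
R_aluminium = L/(kA) = 0.0011/(229×39.5) = 1.216×10^-7 K/W
R_mineral wool = L/(kA) = 0.095/(0.0437×39.5) = 0.05504 K/W
R_outer film = 1/(h_o·A) = 1/(24×39.5) = 0.001055 K/W
R_total = 0.05609 K/W
Q = ΔT / R_total = 35 / 0.05609

Q ≈ 624 W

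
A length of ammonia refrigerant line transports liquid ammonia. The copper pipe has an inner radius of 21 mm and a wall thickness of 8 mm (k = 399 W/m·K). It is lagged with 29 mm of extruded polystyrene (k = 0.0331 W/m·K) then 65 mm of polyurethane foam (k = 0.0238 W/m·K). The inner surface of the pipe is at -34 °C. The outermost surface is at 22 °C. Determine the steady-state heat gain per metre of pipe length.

For a radial system each layer contributes R = ln(r_out/r_in)/(2πkL); films add R = 1/(hA).
R_copper pipe wall = ln(29/21)/(2π×399×1) = 1.287×10^-4 K/W
R_extruded polystyrene = ln(58/29)/(2π×0.0331×1) = 3.333 K/W
R_polyurethane foam = ln(123/58)/(2π×0.0238×1) = 5.027 K/W
R_total = 8.36 K/W
Q = ΔT/R_total = 56/8.36

q′ ≈ 6.7 W/m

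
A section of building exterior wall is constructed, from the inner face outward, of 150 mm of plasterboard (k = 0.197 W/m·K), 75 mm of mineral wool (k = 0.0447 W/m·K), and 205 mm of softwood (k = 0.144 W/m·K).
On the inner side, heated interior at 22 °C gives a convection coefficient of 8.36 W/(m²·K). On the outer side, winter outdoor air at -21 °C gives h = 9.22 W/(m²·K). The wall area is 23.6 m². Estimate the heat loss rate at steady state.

Thermal resistances in series:
R_inner film = 1/(h_i·A) = 1/(8.36×23.6) = 0.005069 K/W
R_plasterboard = L/(kA) = 0.15/(0.197×23.6) = 0.03226 K/W
R_mineral wool = L/(kA) = 0.075/(0.0447×23.6) = 0.0711 K/W
R_softwood = L/(kA) = 0.205/(0.144×23.6) = 0.06032 K/W
R_outer film = 1/(h_o·A) = 1/(9.22×23.6) = 0.004596 K/W
R_total = 0.1733 K/W
Q = ΔT / R_total = 43 / 0.1733

Q ≈ 248 W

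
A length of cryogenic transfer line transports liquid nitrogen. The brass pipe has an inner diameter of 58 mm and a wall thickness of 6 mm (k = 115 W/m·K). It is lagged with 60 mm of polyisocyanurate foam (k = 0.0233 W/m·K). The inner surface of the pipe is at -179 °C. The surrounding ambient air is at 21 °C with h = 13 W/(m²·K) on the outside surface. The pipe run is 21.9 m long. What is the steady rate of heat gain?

Q ≈ 630 W

Radial resistances (cylindrical: R_cond = ln(r_o/r_i)/(2πkL), R_conv = 1/(h·2πrL)):
R_brass pipe wall = ln(35/29)/(2π×115×21.9) = 1.188×10^-5 K/W
R_polyisocyanurate foam = ln(95/35)/(2π×0.0233×21.9) = 0.3114 K/W
R_outer film = 1/(h_o·2πr_oL) = 1/(13×2π×0.095×21.9) = 0.005884 K/W
R_total = 0.3173 K/W
Q = ΔT/R_total = 200/0.3173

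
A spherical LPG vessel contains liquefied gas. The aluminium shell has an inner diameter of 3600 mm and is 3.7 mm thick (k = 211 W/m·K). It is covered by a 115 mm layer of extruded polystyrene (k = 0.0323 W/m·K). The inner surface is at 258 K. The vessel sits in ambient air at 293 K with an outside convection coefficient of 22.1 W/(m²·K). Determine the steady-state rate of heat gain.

Q ≈ 422 W

Radial (spherical) resistances in series:
R_aluminium shell = (1/1.8 − 1/1.8037)/(4π×211) = 4.298×10^-7 K/W
R_extruded polystyrene = (1/1.8037 − 1/1.9187)/(4π×0.0323) = 0.08187 K/W
R_outer film = 1/(h·4πr_o²) = 1/(22.1×4π×1.9187²) = 9.781×10^-4 K/W
R_total = 0.08285 K/W
Q = ΔT/R_total = 35/0.08285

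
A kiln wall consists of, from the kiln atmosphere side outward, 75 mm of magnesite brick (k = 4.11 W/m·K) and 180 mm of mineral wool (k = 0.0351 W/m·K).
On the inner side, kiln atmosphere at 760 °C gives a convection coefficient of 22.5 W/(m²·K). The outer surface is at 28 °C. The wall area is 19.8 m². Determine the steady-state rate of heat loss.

Q ≈ 2790 W

Series thermal resistances:
R_inner film = 1/(h_i·A) = 1/(22.5×19.8) = 0.002245 K/W
R_magnesite brick = L/(kA) = 0.075/(4.11×19.8) = 9.216×10^-4 K/W
R_mineral wool = L/(kA) = 0.18/(0.0351×19.8) = 0.259 K/W
R_total = 0.2622 K/W
Q = ΔT / R_total = 732 / 0.2622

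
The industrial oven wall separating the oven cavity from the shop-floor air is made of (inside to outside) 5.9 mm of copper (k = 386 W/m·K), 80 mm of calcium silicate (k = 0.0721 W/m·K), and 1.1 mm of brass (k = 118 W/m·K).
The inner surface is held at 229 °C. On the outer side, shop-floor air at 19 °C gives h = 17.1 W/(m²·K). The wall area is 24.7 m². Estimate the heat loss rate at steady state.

Q ≈ 4440 W

Thermal resistances in series:
R_copper = L/(kA) = 0.0059/(386×24.7) = 6.188×10^-7 K/W
R_calcium silicate = L/(kA) = 0.08/(0.0721×24.7) = 0.04492 K/W
R_brass = L/(kA) = 0.0011/(118×24.7) = 3.774×10^-7 K/W
R_outer film = 1/(h_o·A) = 1/(17.1×24.7) = 0.002368 K/W
R_total = 0.04729 K/W
Q = ΔT / R_total = 210 / 0.04729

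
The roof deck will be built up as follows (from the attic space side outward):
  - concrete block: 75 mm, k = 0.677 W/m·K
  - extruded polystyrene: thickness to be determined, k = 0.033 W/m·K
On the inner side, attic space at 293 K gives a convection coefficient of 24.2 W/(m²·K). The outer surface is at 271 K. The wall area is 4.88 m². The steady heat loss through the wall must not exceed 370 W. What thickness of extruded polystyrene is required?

Treating each layer as a thermal resistance in series:
R_inner film = 1/(h_i·A) = 1/(24.2×4.88) = 0.008468 K/W
R_concrete block = L/(kA) = 0.075/(0.677×4.88) = 0.0227 K/W
Sum of the known resistances R_other = 0.03117 K/W
Required total resistance R_tot = ΔT/Q_allow = 22/370 = 0.05946 K/W
R_extruded polystyrene = R_tot − R_other = 0.02829 K/W
L = R·k·A = 0.02829×0.033×4.88

L ≈ 4.56 mm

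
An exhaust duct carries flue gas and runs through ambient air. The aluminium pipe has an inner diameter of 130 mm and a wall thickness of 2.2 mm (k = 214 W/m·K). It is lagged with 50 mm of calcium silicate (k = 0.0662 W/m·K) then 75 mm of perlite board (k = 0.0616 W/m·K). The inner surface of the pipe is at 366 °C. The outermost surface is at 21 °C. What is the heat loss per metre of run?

Treating each annulus and film as a series resistance:
R_aluminium pipe wall = ln(67.2/65)/(2π×214×1) = 2.476×10^-5 K/W
R_calcium silicate = ln(117.2/67.2)/(2π×0.0662×1) = 1.337 K/W
R_perlite board = ln(192.2/117.2)/(2π×0.0616×1) = 1.278 K/W
R_total = 2.615 K/W
Q = ΔT/R_total = 345/2.615

q′ ≈ 132 W/m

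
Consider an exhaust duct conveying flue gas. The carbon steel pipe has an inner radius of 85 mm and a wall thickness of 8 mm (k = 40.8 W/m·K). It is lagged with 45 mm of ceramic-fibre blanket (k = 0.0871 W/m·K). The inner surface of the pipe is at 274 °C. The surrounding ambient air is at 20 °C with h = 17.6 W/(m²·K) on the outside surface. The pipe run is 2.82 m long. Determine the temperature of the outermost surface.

For a radial system each layer contributes R = ln(r_out/r_in)/(2πkL); films add R = 1/(hA).
R_carbon steel pipe wall = ln(93/85)/(2π×40.8×2.82) = 1.244×10^-4 K/W
R_ceramic-fibre blanket = ln(138/93)/(2π×0.0871×2.82) = 0.2557 K/W
R_outer film = 1/(h_o·2πr_oL) = 1/(17.6×2π×0.138×2.82) = 0.02324 K/W
R_total = 0.2791 K/W
Q = ΔT/R_total = 254/0.2791
Q = 910 W
T_interface = T_inner − Q·ΣR(inner→interface) = 274 − 910×0.2558

T ≈ 41.1 °C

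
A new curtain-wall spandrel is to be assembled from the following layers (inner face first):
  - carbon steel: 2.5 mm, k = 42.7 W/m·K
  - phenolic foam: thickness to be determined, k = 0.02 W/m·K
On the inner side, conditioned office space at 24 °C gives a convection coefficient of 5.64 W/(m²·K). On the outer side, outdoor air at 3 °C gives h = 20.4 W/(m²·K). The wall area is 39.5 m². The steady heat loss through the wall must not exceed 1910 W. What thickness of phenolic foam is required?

L ≈ 4.16 mm

Series thermal resistances:
R_inner film = 1/(h_i·A) = 1/(5.64×39.5) = 0.004489 K/W
R_carbon steel = L/(kA) = 0.0025/(42.7×39.5) = 1.482×10^-6 K/W
R_outer film = 1/(h_o·A) = 1/(20.4×39.5) = 0.001241 K/W
Sum of the known resistances R_other = 0.005731 K/W
Required total resistance R_tot = ΔT/Q_allow = 21/1910 = 0.01099 K/W
R_phenolic foam = R_tot − R_other = 0.005264 K/W
L = R·k·A = 0.005264×0.02×39.5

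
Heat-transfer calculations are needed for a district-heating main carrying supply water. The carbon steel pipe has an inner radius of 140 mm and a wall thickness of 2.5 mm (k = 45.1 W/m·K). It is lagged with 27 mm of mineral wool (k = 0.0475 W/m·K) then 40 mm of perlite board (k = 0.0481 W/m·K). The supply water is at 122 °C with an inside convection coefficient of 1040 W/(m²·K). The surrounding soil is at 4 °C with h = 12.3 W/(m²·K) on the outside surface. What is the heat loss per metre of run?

Radial resistances (cylindrical: R_cond = ln(r_o/r_i)/(2πkL), R_conv = 1/(h·2πrL)):
R_inner film = 1/(h_i·2πr₁L) = 1/(1040×2π×0.14×1) = 0.001093 K/W
R_carbon steel pipe wall = ln(142.5/140)/(2π×45.1×1) = 6.246×10^-5 K/W
R_mineral wool = ln(169.5/142.5)/(2π×0.0475×1) = 0.5814 K/W
R_perlite board = ln(209.5/169.5)/(2π×0.0481×1) = 0.701 K/W
R_outer film = 1/(h_o·2πr_oL) = 1/(12.3×2π×0.2095×1) = 0.06176 K/W
R_total = 1.345 K/W
Q = ΔT/R_total = 118/1.345

q′ ≈ 87.7 W/m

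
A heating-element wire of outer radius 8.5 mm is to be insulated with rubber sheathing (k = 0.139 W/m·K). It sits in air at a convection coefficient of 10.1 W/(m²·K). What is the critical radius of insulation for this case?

For a cylinder r_cr = k/h = 0.139/10.1
r_cr = 13.8 mm; since the bare radius (8.5 mm) is below r_cr, adding a thin layer of insulation will *increase* heat loss.

r_cr ≈ 13.8 mm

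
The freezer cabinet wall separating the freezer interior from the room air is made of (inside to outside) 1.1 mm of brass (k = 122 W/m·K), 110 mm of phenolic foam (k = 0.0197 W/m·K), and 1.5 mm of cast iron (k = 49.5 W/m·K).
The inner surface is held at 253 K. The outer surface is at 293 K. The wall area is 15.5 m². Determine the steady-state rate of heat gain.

Q ≈ 111 W

Thermal resistances in series:
R_brass = L/(kA) = 0.0011/(122×15.5) = 5.817×10^-7 K/W
R_phenolic foam = L/(kA) = 0.11/(0.0197×15.5) = 0.3602 K/W
R_cast iron = L/(kA) = 0.0015/(49.5×15.5) = 1.955×10^-6 K/W
R_total = 0.3602 K/W
Q = ΔT / R_total = 40 / 0.3602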